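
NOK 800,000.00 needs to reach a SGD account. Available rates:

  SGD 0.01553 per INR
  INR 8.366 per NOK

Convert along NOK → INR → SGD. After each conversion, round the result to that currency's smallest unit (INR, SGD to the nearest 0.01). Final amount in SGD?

SGD 103,939.18

NOK 800,000.00 × 8.366 = INR 6,692,800.00
INR 6,692,800.00 × 0.01553 = SGD 103,939.18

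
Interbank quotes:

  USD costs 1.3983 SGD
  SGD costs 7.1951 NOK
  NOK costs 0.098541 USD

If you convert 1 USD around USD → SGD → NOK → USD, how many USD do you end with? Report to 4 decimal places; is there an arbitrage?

Around USD → SGD → NOK → USD: 1 × 1.3983 × 7.1951 × 0.098541 = 0.991412
Product < 1; profitable direction is USD → NOK → SGD → USD.

0.9914 (arbitrage exists)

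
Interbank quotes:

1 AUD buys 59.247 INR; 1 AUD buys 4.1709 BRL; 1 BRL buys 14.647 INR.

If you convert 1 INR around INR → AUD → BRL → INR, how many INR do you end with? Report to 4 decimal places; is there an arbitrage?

Around INR → AUD → BRL → INR: 1 ÷ 59.247 × 4.1709 × 14.647 = 1.031127
Product > 1; profitable direction is INR → AUD → BRL → INR.

1.0311 (arbitrage exists)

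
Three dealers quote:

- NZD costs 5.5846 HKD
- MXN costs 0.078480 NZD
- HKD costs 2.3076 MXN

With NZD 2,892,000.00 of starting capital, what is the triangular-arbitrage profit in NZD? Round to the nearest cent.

Profitable loop is NZD → HKD → MXN → NZD:
NZD 2,892,000.00 × 5.5846 = HKD 16,150,663.20
HKD 16,150,663.20 × 2.3076 = MXN 37,269,270.40
MXN 37,269,270.40 × 0.078480 = NZD 2,924,892.34
Profit = NZD 2,924,892.34 − NZD 2,892,000.00

Profit: NZD 32,892.34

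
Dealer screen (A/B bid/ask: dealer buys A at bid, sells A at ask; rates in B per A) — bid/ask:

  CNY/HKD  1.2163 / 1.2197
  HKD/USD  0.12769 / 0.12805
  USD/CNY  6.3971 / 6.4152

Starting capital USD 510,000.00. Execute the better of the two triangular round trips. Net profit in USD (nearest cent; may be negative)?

Net result: USD -988.76 (no profitable arbitrage after spreads)

Best loop USD → HKD → CNY → USD:
USD 510,000.00 ÷ 0.12805 (buy HKD at ask) = HKD 3,982,819.21
HKD 3,982,819.21 ÷ 1.2197 (buy CNY at ask) = CNY 3,265,408.88
CNY 3,265,408.88 ÷ 6.4152 (buy USD at ask) = USD 509,011.24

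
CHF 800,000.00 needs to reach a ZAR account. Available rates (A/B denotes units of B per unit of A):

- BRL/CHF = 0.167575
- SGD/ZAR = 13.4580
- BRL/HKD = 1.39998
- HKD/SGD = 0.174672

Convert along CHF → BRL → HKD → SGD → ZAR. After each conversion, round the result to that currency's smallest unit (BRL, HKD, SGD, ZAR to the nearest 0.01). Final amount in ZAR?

ZAR 15,711,093.28

CHF 800,000.00 ÷ 0.167575 = BRL 4,773,981.80
BRL 4,773,981.80 × 1.39998 = HKD 6,683,479.04
HKD 6,683,479.04 × 0.174672 = SGD 1,167,416.65
SGD 1,167,416.65 × 13.4580 = ZAR 15,711,093.28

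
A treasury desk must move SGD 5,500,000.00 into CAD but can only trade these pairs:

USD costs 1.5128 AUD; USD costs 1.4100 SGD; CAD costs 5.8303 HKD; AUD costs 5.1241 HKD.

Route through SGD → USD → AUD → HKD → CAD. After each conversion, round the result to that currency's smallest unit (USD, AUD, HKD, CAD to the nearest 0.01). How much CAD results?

CAD 5,186,230.17

SGD 5,500,000.00 ÷ 1.4100 = USD 3,900,709.22
USD 3,900,709.22 × 1.5128 = AUD 5,900,992.91
AUD 5,900,992.91 × 5.1241 = HKD 30,237,277.77
HKD 30,237,277.77 ÷ 5.8303 = CAD 5,186,230.17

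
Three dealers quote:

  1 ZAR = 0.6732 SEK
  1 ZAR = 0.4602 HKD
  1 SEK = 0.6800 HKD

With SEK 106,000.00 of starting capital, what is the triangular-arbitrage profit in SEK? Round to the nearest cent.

Profitable loop is SEK → ZAR → HKD → SEK:
SEK 106,000.00 ÷ 0.6732 = ZAR 157,456.92
ZAR 157,456.92 × 0.4602 = HKD 72,461.68
HKD 72,461.68 ÷ 0.6800 = SEK 106,561.29
Profit = SEK 106,561.29 − SEK 106,000.00

Profit: SEK 561.29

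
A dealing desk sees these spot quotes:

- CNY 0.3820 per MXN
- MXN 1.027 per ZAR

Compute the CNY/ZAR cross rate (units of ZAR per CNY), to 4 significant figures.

CNY/ZAR = 2.549

1 CNY ÷ 0.3820 = 2.6178 MXN
2.6178 MXN ÷ 1.027 = 2.54898 ZAR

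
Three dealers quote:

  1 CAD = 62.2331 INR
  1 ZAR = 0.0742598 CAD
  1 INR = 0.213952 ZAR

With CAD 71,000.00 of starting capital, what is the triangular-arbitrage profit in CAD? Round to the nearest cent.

Profit: CAD 807.00

Profitable loop is CAD → ZAR → INR → CAD:
CAD 71,000.00 ÷ 0.0742598 = ZAR 956,102.76
ZAR 956,102.76 ÷ 0.213952 = INR 4,468,772.26
INR 4,468,772.26 ÷ 62.2331 = CAD 71,807.00
Profit = CAD 71,807.00 − CAD 71,000.00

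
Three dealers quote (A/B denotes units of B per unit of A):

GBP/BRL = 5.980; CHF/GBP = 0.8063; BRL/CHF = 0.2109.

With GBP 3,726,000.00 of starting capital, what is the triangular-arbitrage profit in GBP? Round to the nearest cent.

Profitable loop is GBP → BRL → CHF → GBP:
GBP 3,726,000.00 × 5.980 = BRL 22,281,480.00
BRL 22,281,480.00 × 0.2109 = CHF 4,699,164.13
CHF 4,699,164.13 × 0.8063 = GBP 3,788,936.04
Profit = GBP 3,788,936.04 − GBP 3,726,000.00

Profit: GBP 62,936.04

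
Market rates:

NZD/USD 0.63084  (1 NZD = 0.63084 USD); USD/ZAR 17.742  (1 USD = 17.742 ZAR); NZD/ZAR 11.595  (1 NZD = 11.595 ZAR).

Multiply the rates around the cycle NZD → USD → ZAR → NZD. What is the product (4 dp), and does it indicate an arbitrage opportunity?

Around NZD → USD → ZAR → NZD: 1 × 0.63084 × 17.742 ÷ 11.595 = 0.965275
Product < 1; profitable direction is NZD → ZAR → USD → NZD.

0.9653 (arbitrage exists)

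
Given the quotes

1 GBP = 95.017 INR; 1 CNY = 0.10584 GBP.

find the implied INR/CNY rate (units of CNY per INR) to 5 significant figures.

INR/CNY = 0.099437

1 INR ÷ 95.017 = 0.0105244 GBP
0.0105244 GBP ÷ 0.10584 = 0.0994372 CNY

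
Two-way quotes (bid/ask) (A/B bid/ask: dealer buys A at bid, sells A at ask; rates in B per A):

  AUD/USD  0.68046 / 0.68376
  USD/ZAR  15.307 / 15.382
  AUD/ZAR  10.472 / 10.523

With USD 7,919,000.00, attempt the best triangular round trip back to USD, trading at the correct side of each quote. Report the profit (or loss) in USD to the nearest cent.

Best loop USD → AUD → ZAR → USD:
USD 7,919,000.00 ÷ 0.68376 (buy AUD at ask) = AUD 11,581,549.08
AUD 11,581,549.08 × 10.472 (sell AUD at bid) = ZAR 121,281,981.98
ZAR 121,281,981.98 ÷ 15.382 (buy USD at ask) = USD 7,884,669.22

Net result: USD -34,330.78 (no profitable arbitrage after spreads)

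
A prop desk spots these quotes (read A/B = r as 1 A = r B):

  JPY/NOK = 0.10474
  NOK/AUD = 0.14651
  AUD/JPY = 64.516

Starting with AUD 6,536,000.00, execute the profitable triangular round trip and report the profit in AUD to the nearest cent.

Profit: AUD 65,836.62

Profitable loop is AUD → NOK → JPY → AUD:
AUD 6,536,000.00 ÷ 0.14651 = NOK 44,611,289.33
NOK 44,611,289.33 ÷ 0.10474 = JPY 425,924,091
JPY 425,924,091 ÷ 64.516 = AUD 6,601,836.62
Profit = AUD 6,601,836.62 − AUD 6,536,000.00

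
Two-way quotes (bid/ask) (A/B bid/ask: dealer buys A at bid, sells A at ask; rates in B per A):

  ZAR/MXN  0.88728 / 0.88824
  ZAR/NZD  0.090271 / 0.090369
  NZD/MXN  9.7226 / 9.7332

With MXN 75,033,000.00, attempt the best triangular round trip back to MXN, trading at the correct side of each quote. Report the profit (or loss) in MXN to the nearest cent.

Net profit: MXN 656,890.90

Best loop MXN → NZD → ZAR → MXN:
MXN 75,033,000.00 ÷ 9.7332 (buy NZD at ask) = NZD 7,708,975.47
NZD 7,708,975.47 ÷ 0.090369 (buy ZAR at ask) = ZAR 85,305,530.27
ZAR 85,305,530.27 × 0.88728 (sell ZAR at bid) = MXN 75,689,890.90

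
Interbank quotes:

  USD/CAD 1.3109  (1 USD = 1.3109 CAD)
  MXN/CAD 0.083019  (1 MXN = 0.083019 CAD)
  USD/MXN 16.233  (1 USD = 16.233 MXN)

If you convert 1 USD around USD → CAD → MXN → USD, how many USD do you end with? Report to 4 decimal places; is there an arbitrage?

0.9727 (arbitrage exists)

Around USD → CAD → MXN → USD: 1 × 1.3109 ÷ 0.083019 ÷ 16.233 = 0.972732
Product < 1; profitable direction is USD → MXN → CAD → USD.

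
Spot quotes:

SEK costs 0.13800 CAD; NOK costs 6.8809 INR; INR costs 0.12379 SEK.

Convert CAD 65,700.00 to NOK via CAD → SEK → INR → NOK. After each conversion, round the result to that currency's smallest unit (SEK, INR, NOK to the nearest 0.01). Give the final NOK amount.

NOK 558,927.50

CAD 65,700.00 ÷ 0.13800 = SEK 476,086.96
SEK 476,086.96 ÷ 0.12379 = INR 3,845,924.23
INR 3,845,924.23 ÷ 6.8809 = NOK 558,927.50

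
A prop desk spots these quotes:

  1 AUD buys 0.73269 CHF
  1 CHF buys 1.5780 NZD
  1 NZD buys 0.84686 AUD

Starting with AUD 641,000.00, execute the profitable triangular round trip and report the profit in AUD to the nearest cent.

Profit: AUD 13,665.03

Profitable loop is AUD → NZD → CHF → AUD:
AUD 641,000.00 ÷ 0.84686 = NZD 756,913.78
NZD 756,913.78 ÷ 1.5780 = CHF 479,666.52
CHF 479,666.52 ÷ 0.73269 = AUD 654,665.03
Profit = AUD 654,665.03 − AUD 641,000.00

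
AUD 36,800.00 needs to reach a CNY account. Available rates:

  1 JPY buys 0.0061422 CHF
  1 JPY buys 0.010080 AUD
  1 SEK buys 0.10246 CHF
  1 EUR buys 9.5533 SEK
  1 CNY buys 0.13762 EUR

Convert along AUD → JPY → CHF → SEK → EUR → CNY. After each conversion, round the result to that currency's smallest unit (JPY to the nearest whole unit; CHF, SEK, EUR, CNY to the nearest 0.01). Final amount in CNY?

AUD 36,800.00 ÷ 0.010080 = JPY 3,650,794
JPY 3,650,794 × 0.0061422 = CHF 22,423.91
CHF 22,423.91 ÷ 0.10246 = SEK 218,855.26
SEK 218,855.26 ÷ 9.5533 = EUR 22,908.86
EUR 22,908.86 ÷ 0.13762 = CNY 166,464.61

CNY 166,464.61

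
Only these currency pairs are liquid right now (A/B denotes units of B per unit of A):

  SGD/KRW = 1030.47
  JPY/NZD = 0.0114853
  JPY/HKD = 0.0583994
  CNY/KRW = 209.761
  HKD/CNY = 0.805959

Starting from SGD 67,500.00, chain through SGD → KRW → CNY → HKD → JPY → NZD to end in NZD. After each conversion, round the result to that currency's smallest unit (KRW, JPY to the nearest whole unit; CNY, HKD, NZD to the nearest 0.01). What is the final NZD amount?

SGD 67,500.00 × 1030.47 = KRW 69,556,725
KRW 69,556,725 ÷ 209.761 = CNY 331,599.89
CNY 331,599.89 ÷ 0.805959 = HKD 411,435.18
HKD 411,435.18 ÷ 0.0583994 = JPY 7,045,195
JPY 7,045,195 × 0.0114853 = NZD 80,916.18

NZD 80,916.18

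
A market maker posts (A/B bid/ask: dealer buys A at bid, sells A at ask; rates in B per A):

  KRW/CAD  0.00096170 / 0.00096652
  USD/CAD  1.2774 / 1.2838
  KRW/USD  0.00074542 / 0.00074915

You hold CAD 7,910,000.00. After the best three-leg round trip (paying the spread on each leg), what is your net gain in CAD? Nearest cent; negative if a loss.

Best loop CAD → USD → KRW → CAD:
CAD 7,910,000.00 ÷ 1.2838 (buy USD at ask) = USD 6,161,395.86
USD 6,161,395.86 ÷ 0.00074915 (buy KRW at ask) = KRW 8,224,515,592
KRW 8,224,515,592 × 0.00096170 (sell KRW at bid) = CAD 7,909,516.65

Net result: CAD -483.35 (no profitable arbitrage after spreads)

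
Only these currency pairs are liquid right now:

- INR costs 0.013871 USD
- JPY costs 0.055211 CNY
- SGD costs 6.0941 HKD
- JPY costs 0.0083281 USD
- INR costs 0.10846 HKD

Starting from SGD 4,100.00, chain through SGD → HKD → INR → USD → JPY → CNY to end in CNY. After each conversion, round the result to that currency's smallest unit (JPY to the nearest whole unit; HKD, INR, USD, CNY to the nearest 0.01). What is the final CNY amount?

SGD 4,100.00 × 6.0941 = HKD 24,985.81
HKD 24,985.81 ÷ 0.10846 = INR 230,368.89
INR 230,368.89 × 0.013871 = USD 3,195.45
USD 3,195.45 ÷ 0.0083281 = JPY 383,695
JPY 383,695 × 0.055211 = CNY 21,184.18

CNY 21,184.18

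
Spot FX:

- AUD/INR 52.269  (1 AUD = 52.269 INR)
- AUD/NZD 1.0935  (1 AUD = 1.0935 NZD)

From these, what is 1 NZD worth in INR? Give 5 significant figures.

1 NZD ÷ 1.0935 = 0.914495 AUD
0.914495 AUD × 52.269 = 47.7997 INR

NZD/INR = 47.800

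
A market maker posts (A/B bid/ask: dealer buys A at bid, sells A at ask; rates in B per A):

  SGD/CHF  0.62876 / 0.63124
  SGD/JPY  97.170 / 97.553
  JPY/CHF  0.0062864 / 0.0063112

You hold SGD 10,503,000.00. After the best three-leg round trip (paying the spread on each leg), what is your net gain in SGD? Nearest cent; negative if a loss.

Best loop SGD → CHF → JPY → SGD:
SGD 10,503,000.00 × 0.62876 (sell SGD at bid) = CHF 6,603,866.28
CHF 6,603,866.28 ÷ 0.0063112 (buy JPY at ask) = JPY 1,046,372,525
JPY 1,046,372,525 ÷ 97.553 (buy SGD at ask) = SGD 10,726,195.25

Net profit: SGD 223,195.25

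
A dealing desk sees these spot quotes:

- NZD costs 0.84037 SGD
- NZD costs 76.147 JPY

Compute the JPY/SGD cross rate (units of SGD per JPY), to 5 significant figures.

JPY/SGD = 0.011036

1 JPY ÷ 76.147 = 0.0131325 NZD
0.0131325 NZD × 0.84037 = 0.0110362 SGD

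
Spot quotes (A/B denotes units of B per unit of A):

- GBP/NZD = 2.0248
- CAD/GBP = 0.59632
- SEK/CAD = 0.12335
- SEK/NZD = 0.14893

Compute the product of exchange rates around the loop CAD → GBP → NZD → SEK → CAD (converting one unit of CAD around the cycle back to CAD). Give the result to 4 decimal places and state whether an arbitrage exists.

1.0000 (no arbitrage)

Around CAD → GBP → NZD → SEK → CAD: 1 × 0.59632 × 2.0248 ÷ 0.14893 × 0.12335 = 1.000043
Product ≈ 1 (deviation 0.004%, within rounding noise).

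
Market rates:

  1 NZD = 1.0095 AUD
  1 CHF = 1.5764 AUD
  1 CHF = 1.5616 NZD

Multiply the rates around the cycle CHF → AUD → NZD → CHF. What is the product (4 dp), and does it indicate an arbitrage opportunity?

Around CHF → AUD → NZD → CHF: 1 × 1.5764 ÷ 1.0095 ÷ 1.5616 = 0.999978
Product ≈ 1 (deviation 0.002%, within rounding noise).

1.0000 (no arbitrage)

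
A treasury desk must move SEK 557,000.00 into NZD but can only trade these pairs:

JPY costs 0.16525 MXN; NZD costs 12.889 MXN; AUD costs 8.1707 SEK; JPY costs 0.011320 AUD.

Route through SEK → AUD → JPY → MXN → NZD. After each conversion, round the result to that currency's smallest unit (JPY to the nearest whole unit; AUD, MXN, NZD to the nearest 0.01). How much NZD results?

NZD 77,209.67

SEK 557,000.00 ÷ 8.1707 = AUD 68,170.41
AUD 68,170.41 ÷ 0.011320 = JPY 6,022,121
JPY 6,022,121 × 0.16525 = MXN 995,155.50
MXN 995,155.50 ÷ 12.889 = NZD 77,209.67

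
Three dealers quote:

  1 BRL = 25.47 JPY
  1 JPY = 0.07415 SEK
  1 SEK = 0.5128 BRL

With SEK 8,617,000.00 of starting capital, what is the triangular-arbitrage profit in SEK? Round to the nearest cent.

Profitable loop is SEK → JPY → BRL → SEK:
SEK 8,617,000.00 ÷ 0.07415 = JPY 116,210,384
JPY 116,210,384 ÷ 25.47 = BRL 4,562,637.78
BRL 4,562,637.78 ÷ 0.5128 = SEK 8,897,499.58
Profit = SEK 8,897,499.58 − SEK 8,617,000.00

Profit: SEK 280,499.58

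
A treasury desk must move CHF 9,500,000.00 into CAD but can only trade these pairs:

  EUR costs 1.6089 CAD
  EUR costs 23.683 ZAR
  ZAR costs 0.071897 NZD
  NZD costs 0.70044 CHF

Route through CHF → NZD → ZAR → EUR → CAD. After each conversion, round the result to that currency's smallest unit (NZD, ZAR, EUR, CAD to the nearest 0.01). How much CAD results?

CAD 12,815,461.01

CHF 9,500,000.00 ÷ 0.70044 = NZD 13,562,903.32
NZD 13,562,903.32 ÷ 0.071897 = ZAR 188,643,522.26
ZAR 188,643,522.26 ÷ 23.683 = EUR 7,965,355.84
EUR 7,965,355.84 × 1.6089 = CAD 12,815,461.01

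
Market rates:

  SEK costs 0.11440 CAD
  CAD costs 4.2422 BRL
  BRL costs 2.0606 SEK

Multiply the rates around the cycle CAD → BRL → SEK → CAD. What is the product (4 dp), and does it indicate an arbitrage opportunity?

Around CAD → BRL → SEK → CAD: 1 × 4.2422 × 2.0606 × 0.11440 = 1.000025
Product ≈ 1 (deviation 0.003%, within rounding noise).

1.0000 (no arbitrage)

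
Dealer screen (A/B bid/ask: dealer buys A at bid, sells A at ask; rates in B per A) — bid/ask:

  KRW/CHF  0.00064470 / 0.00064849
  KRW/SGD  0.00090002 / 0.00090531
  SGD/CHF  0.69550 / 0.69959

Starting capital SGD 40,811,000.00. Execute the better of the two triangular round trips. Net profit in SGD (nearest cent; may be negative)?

Best loop SGD → KRW → CHF → SGD:
SGD 40,811,000.00 ÷ 0.00090531 (buy KRW at ask) = KRW 45,079,585,998
KRW 45,079,585,998 × 0.00064470 (sell KRW at bid) = CHF 29,062,809.09
CHF 29,062,809.09 ÷ 0.69959 (buy SGD at ask) = SGD 41,542,630.82

Net profit: SGD 731,630.82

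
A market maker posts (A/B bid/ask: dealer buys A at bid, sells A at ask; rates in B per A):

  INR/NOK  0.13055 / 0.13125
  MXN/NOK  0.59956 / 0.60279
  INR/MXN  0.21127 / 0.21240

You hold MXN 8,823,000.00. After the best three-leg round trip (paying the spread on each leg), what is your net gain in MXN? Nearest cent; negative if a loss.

Best loop MXN → INR → NOK → MXN:
MXN 8,823,000.00 ÷ 0.21240 (buy INR at ask) = INR 41,539,548.02
INR 41,539,548.02 × 0.13055 (sell INR at bid) = NOK 5,422,987.99
NOK 5,422,987.99 ÷ 0.60279 (buy MXN at ask) = MXN 8,996,479.69

Net profit: MXN 173,479.69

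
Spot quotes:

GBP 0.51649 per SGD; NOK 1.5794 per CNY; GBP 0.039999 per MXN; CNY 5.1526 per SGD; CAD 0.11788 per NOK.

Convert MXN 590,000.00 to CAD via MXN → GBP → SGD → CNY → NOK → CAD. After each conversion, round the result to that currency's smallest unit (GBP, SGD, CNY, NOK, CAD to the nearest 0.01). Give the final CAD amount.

MXN 590,000.00 × 0.039999 = GBP 23,599.41
GBP 23,599.41 ÷ 0.51649 = SGD 45,691.90
SGD 45,691.90 × 5.1526 = CNY 235,432.08
CNY 235,432.08 × 1.5794 = NOK 371,841.43
NOK 371,841.43 × 0.11788 = CAD 43,832.67

CAD 43,832.67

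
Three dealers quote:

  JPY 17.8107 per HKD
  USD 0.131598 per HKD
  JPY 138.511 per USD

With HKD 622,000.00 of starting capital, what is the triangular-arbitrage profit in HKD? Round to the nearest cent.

Profit: HKD 14,565.28

Profitable loop is HKD → USD → JPY → HKD:
HKD 622,000.00 × 0.131598 = USD 81,853.96
USD 81,853.96 × 138.511 = JPY 11,337,673
JPY 11,337,673 ÷ 17.8107 = HKD 636,565.28
Profit = HKD 636,565.28 − HKD 622,000.00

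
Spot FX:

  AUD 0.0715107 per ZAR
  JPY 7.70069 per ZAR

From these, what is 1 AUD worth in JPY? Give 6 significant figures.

AUD/JPY = 107.686

1 AUD ÷ 0.0715107 = 13.9839 ZAR
13.9839 ZAR × 7.70069 = 107.686 JPY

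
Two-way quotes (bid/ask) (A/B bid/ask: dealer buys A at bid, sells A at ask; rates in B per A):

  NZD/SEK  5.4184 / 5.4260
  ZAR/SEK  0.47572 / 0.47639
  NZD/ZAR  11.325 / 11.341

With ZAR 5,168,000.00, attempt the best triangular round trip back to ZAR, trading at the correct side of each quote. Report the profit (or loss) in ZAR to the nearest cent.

Net profit: ZAR 14,980.57

Best loop ZAR → NZD → SEK → ZAR:
ZAR 5,168,000.00 ÷ 11.341 (buy NZD at ask) = NZD 455,691.74
NZD 455,691.74 × 5.4184 (sell NZD at bid) = SEK 2,469,120.11
SEK 2,469,120.11 ÷ 0.47639 (buy ZAR at ask) = ZAR 5,182,980.57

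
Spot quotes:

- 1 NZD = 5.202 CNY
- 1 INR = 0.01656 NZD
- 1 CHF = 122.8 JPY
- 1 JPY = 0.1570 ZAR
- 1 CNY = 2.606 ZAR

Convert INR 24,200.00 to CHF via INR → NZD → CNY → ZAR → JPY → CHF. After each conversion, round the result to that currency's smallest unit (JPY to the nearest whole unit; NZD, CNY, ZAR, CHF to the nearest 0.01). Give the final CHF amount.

INR 24,200.00 × 0.01656 = NZD 400.75
NZD 400.75 × 5.202 = CNY 2,084.70
CNY 2,084.70 × 2.606 = ZAR 5,432.73
ZAR 5,432.73 ÷ 0.1570 = JPY 34,603
JPY 34,603 ÷ 122.8 = CHF 281.78

CHF 281.78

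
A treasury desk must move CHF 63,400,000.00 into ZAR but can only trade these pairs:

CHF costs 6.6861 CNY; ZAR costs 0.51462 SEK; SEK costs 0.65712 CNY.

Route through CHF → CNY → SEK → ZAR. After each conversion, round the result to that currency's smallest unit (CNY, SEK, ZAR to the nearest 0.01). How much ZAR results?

ZAR 1,253,518,591.89

CHF 63,400,000.00 × 6.6861 = CNY 423,898,740.00
CNY 423,898,740.00 ÷ 0.65712 = SEK 645,085,737.76
SEK 645,085,737.76 ÷ 0.51462 = ZAR 1,253,518,591.89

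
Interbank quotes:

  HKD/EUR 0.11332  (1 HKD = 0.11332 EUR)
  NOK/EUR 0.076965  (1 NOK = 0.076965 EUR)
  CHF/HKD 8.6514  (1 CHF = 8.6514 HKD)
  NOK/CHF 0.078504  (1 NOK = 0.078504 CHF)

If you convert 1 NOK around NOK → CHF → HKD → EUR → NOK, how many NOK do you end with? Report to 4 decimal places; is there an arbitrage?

Around NOK → CHF → HKD → EUR → NOK: 1 × 0.078504 × 8.6514 × 0.11332 ÷ 0.076965 = 0.999980
Product ≈ 1 (deviation 0.002%, within rounding noise).

1.0000 (no arbitrage)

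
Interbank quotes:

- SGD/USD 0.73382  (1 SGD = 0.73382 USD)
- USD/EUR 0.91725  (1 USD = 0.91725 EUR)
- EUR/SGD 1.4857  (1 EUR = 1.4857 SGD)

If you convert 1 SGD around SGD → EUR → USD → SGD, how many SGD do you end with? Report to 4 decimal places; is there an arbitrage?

1.0000 (no arbitrage)

Around SGD → EUR → USD → SGD: 1 ÷ 1.4857 ÷ 0.91725 ÷ 0.73382 = 0.999981
Product ≈ 1 (deviation 0.002%, within rounding noise).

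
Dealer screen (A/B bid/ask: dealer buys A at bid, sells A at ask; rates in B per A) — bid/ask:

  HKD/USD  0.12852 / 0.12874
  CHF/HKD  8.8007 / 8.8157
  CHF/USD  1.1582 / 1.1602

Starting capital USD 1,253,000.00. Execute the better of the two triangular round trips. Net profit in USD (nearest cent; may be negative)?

Net profit: USD 25,687.22

Best loop USD → HKD → CHF → USD:
USD 1,253,000.00 ÷ 0.12874 (buy HKD at ask) = HKD 9,732,794.78
HKD 9,732,794.78 ÷ 8.8157 (buy CHF at ask) = CHF 1,104,029.72
CHF 1,104,029.72 × 1.1582 (sell CHF at bid) = USD 1,278,687.22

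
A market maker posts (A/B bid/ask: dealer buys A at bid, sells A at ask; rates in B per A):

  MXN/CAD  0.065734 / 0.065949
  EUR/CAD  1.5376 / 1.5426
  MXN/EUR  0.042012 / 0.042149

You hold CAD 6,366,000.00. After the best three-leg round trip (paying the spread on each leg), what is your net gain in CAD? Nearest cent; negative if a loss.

Best loop CAD → EUR → MXN → CAD:
CAD 6,366,000.00 ÷ 1.5426 (buy EUR at ask) = EUR 4,126,798.91
EUR 4,126,798.91 ÷ 0.042149 (buy MXN at ask) = MXN 97,909,770.36
MXN 97,909,770.36 × 0.065734 (sell MXN at bid) = CAD 6,436,000.84

Net profit: CAD 70,000.84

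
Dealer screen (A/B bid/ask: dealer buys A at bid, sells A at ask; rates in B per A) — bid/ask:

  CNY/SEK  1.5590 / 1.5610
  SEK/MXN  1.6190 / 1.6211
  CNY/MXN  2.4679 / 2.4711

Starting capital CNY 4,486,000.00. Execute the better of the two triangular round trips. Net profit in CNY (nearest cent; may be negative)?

Best loop CNY → SEK → MXN → CNY:
CNY 4,486,000.00 × 1.5590 (sell CNY at bid) = SEK 6,993,674.00
SEK 6,993,674.00 × 1.6190 (sell SEK at bid) = MXN 11,322,758.21
MXN 11,322,758.21 ÷ 2.4711 (buy CNY at ask) = CNY 4,582,072.04

Net profit: CNY 96,072.04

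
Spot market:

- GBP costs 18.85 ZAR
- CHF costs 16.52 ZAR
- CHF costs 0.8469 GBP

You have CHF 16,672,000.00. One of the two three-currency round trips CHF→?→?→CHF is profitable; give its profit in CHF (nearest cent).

Profitable loop is CHF → ZAR → GBP → CHF:
CHF 16,672,000.00 × 16.52 = ZAR 275,421,440.00
ZAR 275,421,440.00 ÷ 18.85 = GBP 14,611,216.98
GBP 14,611,216.98 ÷ 0.8469 = CHF 17,252,588.23
Profit = CHF 17,252,588.23 − CHF 16,672,000.00

Profit: CHF 580,588.23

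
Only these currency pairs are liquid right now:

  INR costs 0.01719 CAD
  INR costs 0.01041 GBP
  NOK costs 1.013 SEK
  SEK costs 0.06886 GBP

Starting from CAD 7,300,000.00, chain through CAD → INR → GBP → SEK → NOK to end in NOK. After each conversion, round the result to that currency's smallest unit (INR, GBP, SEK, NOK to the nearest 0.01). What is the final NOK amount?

CAD 7,300,000.00 ÷ 0.01719 = INR 424,665,503.20
INR 424,665,503.20 × 0.01041 = GBP 4,420,767.89
GBP 4,420,767.89 ÷ 0.06886 = SEK 64,199,359.42
SEK 64,199,359.42 ÷ 1.013 = NOK 63,375,478.20

NOK 63,375,478.20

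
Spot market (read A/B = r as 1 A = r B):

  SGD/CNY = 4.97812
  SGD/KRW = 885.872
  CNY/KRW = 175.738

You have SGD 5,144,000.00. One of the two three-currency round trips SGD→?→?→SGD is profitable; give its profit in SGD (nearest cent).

Profit: SGD 64,838.52

Profitable loop is SGD → KRW → CNY → SGD:
SGD 5,144,000.00 × 885.872 = KRW 4,556,925,568
KRW 4,556,925,568 ÷ 175.738 = CNY 25,930,223.22
CNY 25,930,223.22 ÷ 4.97812 = SGD 5,208,838.52
Profit = SGD 5,208,838.52 − SGD 5,144,000.00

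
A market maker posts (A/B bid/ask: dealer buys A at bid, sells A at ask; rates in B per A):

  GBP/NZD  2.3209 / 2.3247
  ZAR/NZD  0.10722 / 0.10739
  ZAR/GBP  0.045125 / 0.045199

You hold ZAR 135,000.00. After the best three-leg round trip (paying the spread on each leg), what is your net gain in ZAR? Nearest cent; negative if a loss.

Best loop ZAR → NZD → GBP → ZAR:
ZAR 135,000.00 × 0.10722 (sell ZAR at bid) = NZD 14,474.70
NZD 14,474.70 ÷ 2.3247 (buy GBP at ask) = GBP 6,226.48
GBP 6,226.48 ÷ 0.045199 (buy ZAR at ask) = ZAR 137,757.05

Net profit: ZAR 2,757.05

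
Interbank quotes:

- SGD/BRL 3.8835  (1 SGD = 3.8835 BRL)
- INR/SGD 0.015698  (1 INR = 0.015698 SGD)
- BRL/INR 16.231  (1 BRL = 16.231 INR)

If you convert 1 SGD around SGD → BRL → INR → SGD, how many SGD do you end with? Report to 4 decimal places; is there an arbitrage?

0.9895 (arbitrage exists)

Around SGD → BRL → INR → SGD: 1 × 3.8835 × 16.231 × 0.015698 = 0.989493
Product < 1; profitable direction is SGD → INR → BRL → SGD.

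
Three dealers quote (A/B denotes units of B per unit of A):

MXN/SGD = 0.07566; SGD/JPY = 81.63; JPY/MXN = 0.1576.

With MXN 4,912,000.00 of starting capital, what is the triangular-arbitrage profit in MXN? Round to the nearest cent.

Profit: MXN 134,450.43

Profitable loop is MXN → JPY → SGD → MXN:
MXN 4,912,000.00 ÷ 0.1576 = JPY 31,167,513
JPY 31,167,513 ÷ 81.63 = SGD 381,814.44
SGD 381,814.44 ÷ 0.07566 = MXN 5,046,450.43
Profit = MXN 5,046,450.43 − MXN 4,912,000.00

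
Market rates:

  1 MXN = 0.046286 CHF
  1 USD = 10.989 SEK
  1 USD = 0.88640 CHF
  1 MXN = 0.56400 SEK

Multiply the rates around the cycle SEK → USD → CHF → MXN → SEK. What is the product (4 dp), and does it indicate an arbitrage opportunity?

Around SEK → USD → CHF → MXN → SEK: 1 ÷ 10.989 × 0.88640 ÷ 0.046286 × 0.56400 = 0.982881
Product < 1; profitable direction is SEK → MXN → CHF → USD → SEK.

0.9829 (arbitrage exists)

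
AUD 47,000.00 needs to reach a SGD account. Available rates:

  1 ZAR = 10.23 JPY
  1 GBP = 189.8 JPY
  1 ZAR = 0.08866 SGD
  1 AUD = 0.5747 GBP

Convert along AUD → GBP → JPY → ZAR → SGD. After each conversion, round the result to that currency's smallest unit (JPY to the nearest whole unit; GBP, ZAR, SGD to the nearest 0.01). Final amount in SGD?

SGD 44,431.13

AUD 47,000.00 × 0.5747 = GBP 27,010.90
GBP 27,010.90 × 189.8 = JPY 5,126,669
JPY 5,126,669 ÷ 10.23 = ZAR 501,140.66
ZAR 501,140.66 × 0.08866 = SGD 44,431.13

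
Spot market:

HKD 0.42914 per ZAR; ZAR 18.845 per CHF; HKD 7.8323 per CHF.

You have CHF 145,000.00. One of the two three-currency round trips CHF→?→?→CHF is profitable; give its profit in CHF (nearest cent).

Profitable loop is CHF → ZAR → HKD → CHF:
CHF 145,000.00 × 18.845 = ZAR 2,732,525.00
ZAR 2,732,525.00 × 0.42914 = HKD 1,172,635.78
HKD 1,172,635.78 ÷ 7.8323 = CHF 149,717.93
Profit = CHF 149,717.93 − CHF 145,000.00

Profit: CHF 4,717.93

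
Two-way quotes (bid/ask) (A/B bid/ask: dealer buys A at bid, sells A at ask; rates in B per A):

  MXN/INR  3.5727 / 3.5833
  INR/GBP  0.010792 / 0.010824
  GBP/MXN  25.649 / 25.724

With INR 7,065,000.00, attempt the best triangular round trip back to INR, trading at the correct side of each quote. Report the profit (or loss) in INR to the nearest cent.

Best loop INR → MXN → GBP → INR:
INR 7,065,000.00 ÷ 3.5833 (buy MXN at ask) = MXN 1,971,646.25
MXN 1,971,646.25 ÷ 25.724 (buy GBP at ask) = GBP 76,646.18
GBP 76,646.18 ÷ 0.010824 (buy INR at ask) = INR 7,081,132.36

Net profit: INR 16,132.36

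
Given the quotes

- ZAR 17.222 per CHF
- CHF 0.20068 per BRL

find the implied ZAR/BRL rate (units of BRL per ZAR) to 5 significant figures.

1 ZAR ÷ 17.222 = 0.0580653 CHF
0.0580653 CHF ÷ 0.20068 = 0.289343 BRL

ZAR/BRL = 0.28934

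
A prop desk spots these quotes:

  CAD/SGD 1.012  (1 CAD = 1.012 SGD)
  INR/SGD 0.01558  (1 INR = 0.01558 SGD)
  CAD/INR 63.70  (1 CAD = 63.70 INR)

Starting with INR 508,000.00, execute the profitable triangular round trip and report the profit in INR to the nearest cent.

Profit: INR 10,009.04

Profitable loop is INR → CAD → SGD → INR:
INR 508,000.00 ÷ 63.70 = CAD 7,974.88
CAD 7,974.88 × 1.012 = SGD 8,070.58
SGD 8,070.58 ÷ 0.01558 = INR 518,009.04
Profit = INR 518,009.04 − INR 508,000.00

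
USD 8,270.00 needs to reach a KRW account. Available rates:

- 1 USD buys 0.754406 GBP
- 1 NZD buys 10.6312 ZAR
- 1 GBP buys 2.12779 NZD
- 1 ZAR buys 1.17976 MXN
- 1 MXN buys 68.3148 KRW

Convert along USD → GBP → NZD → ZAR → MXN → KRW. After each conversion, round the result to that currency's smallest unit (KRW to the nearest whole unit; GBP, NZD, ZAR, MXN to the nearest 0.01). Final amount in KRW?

USD 8,270.00 × 0.754406 = GBP 6,238.94
GBP 6,238.94 × 2.12779 = NZD 13,275.15
NZD 13,275.15 × 10.6312 = ZAR 141,130.77
ZAR 141,130.77 × 1.17976 = MXN 166,500.44
MXN 166,500.44 × 68.3148 = KRW 11,374,444

KRW 11,374,444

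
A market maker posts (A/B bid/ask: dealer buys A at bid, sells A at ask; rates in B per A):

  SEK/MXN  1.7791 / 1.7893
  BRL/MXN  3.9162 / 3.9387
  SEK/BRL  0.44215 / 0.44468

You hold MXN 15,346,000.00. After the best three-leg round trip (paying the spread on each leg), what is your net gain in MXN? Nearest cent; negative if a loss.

Net profit: MXN 242,167.13

Best loop MXN → BRL → SEK → MXN:
MXN 15,346,000.00 ÷ 3.9387 (buy BRL at ask) = BRL 3,896,209.41
BRL 3,896,209.41 ÷ 0.44468 (buy SEK at ask) = SEK 8,761,827.40
SEK 8,761,827.40 × 1.7791 (sell SEK at bid) = MXN 15,588,167.13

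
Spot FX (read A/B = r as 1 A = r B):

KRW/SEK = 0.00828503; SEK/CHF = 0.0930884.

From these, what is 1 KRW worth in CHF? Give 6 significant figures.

1 KRW × 0.00828503 = 0.00828503 SEK
0.00828503 SEK × 0.0930884 = 0.00077124 CHF

KRW/CHF = 0.000771240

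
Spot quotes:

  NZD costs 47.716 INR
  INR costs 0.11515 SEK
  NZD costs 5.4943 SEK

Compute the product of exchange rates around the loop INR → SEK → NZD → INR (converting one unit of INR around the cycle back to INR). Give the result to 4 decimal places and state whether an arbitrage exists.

1.0000 (no arbitrage)

Around INR → SEK → NZD → INR: 1 × 0.11515 ÷ 5.4943 × 47.716 = 1.000036
Product ≈ 1 (deviation 0.004%, within rounding noise).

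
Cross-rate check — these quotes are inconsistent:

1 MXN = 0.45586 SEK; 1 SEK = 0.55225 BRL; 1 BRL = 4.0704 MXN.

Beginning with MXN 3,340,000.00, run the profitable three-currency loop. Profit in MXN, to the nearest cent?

Profitable loop is MXN → SEK → BRL → MXN:
MXN 3,340,000.00 × 0.45586 = SEK 1,522,572.40
SEK 1,522,572.40 × 0.55225 = BRL 840,840.61
BRL 840,840.61 × 4.0704 = MXN 3,422,557.61
Profit = MXN 3,422,557.61 − MXN 3,340,000.00

Profit: MXN 82,557.61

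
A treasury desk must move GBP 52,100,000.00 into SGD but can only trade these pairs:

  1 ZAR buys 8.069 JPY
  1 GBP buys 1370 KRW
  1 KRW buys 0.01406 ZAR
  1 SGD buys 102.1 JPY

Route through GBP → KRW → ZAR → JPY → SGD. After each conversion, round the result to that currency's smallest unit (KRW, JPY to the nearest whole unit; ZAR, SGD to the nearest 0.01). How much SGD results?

SGD 79,311,759.48

GBP 52,100,000.00 × 1370 = KRW 71,377,000,000
KRW 71,377,000,000 × 0.01406 = ZAR 1,003,560,620.00
ZAR 1,003,560,620.00 × 8.069 = JPY 8,097,730,643
JPY 8,097,730,643 ÷ 102.1 = SGD 79,311,759.48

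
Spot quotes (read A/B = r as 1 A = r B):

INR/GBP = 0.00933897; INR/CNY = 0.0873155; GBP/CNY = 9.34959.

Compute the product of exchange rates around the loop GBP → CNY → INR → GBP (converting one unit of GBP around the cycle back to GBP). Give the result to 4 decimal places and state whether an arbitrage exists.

Around GBP → CNY → INR → GBP: 1 × 9.34959 ÷ 0.0873155 × 0.00933897 = 1.000000
Product ≈ 1 (deviation 0.000%, within rounding noise).

1.0000 (no arbitrage)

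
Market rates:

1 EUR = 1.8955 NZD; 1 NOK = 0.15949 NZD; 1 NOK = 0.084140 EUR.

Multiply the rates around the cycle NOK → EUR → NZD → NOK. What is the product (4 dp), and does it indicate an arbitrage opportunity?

Around NOK → EUR → NZD → NOK: 1 × 0.084140 × 1.8955 ÷ 0.15949 = 0.999984
Product ≈ 1 (deviation 0.002%, within rounding noise).

1.0000 (no arbitrage)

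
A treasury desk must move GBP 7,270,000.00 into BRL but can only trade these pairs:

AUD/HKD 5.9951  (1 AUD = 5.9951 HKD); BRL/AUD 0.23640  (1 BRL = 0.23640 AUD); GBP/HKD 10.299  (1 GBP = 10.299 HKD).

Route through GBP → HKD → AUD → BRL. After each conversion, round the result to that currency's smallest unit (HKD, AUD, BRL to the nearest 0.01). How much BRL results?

GBP 7,270,000.00 × 10.299 = HKD 74,873,730.00
HKD 74,873,730.00 ÷ 5.9951 = AUD 12,489,154.48
AUD 12,489,154.48 ÷ 0.23640 = BRL 52,830,602.71

BRL 52,830,602.71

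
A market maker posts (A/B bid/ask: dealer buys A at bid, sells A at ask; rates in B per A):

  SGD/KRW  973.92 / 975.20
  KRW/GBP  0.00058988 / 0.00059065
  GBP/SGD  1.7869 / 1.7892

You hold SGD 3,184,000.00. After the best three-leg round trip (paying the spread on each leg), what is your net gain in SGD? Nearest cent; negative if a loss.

Best loop SGD → KRW → GBP → SGD:
SGD 3,184,000.00 × 973.92 (sell SGD at bid) = KRW 3,100,961,280
KRW 3,100,961,280 × 0.00058988 (sell KRW at bid) = GBP 1,829,195.04
GBP 1,829,195.04 × 1.7869 (sell GBP at bid) = SGD 3,268,588.62

Net profit: SGD 84,588.62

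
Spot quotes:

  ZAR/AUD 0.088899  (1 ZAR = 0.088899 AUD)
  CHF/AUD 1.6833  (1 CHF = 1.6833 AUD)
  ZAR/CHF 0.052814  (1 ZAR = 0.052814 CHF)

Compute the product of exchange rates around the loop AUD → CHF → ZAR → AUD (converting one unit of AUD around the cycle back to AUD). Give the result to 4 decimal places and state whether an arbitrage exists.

1.0000 (no arbitrage)

Around AUD → CHF → ZAR → AUD: 1 ÷ 1.6833 ÷ 0.052814 × 0.088899 = 0.999968
Product ≈ 1 (deviation 0.003%, within rounding noise).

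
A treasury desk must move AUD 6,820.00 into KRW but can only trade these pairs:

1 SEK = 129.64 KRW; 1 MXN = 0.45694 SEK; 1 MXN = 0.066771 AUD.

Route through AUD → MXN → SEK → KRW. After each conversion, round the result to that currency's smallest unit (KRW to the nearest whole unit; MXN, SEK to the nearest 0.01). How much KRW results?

KRW 6,050,548

AUD 6,820.00 ÷ 0.066771 = MXN 102,140.15
MXN 102,140.15 × 0.45694 = SEK 46,671.92
SEK 46,671.92 × 129.64 = KRW 6,050,548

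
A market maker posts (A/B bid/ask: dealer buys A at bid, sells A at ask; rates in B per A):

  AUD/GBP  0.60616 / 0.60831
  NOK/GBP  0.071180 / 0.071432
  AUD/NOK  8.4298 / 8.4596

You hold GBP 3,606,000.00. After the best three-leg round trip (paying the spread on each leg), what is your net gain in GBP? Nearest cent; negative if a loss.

Best loop GBP → NOK → AUD → GBP:
GBP 3,606,000.00 ÷ 0.071432 (buy NOK at ask) = NOK 50,481,576.88
NOK 50,481,576.88 ÷ 8.4596 (buy AUD at ask) = AUD 5,967,371.61
AUD 5,967,371.61 × 0.60616 (sell AUD at bid) = GBP 3,617,181.98

Net profit: GBP 11,181.98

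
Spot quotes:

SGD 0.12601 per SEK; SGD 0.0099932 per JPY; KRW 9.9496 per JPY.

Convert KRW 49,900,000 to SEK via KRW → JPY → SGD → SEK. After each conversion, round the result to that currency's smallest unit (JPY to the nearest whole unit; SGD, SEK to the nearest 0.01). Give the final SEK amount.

KRW 49,900,000 ÷ 9.9496 = JPY 5,015,277
JPY 5,015,277 × 0.0099932 = SGD 50,118.67
SGD 50,118.67 ÷ 0.12601 = SEK 397,735.66

SEK 397,735.66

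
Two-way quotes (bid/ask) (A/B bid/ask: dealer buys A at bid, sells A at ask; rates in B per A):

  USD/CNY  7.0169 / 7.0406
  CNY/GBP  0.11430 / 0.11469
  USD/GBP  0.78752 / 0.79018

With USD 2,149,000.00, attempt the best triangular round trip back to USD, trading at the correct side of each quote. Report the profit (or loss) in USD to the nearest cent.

Best loop USD → CNY → GBP → USD:
USD 2,149,000.00 × 7.0169 (sell USD at bid) = CNY 15,079,318.10
CNY 15,079,318.10 × 0.11430 (sell CNY at bid) = GBP 1,723,566.06
GBP 1,723,566.06 ÷ 0.79018 (buy USD at ask) = USD 2,181,232.20

Net profit: USD 32,232.20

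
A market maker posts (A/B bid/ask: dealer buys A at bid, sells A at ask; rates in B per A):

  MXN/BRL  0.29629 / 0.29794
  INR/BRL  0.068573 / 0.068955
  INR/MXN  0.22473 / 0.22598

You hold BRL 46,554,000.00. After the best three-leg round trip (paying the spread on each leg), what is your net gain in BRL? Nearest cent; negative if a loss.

Best loop BRL → MXN → INR → BRL:
BRL 46,554,000.00 ÷ 0.29794 (buy MXN at ask) = MXN 156,252,936.83
MXN 156,252,936.83 ÷ 0.22598 (buy INR at ask) = INR 691,445,866.15
INR 691,445,866.15 × 0.068573 (sell INR at bid) = BRL 47,414,517.38

Net profit: BRL 860,517.38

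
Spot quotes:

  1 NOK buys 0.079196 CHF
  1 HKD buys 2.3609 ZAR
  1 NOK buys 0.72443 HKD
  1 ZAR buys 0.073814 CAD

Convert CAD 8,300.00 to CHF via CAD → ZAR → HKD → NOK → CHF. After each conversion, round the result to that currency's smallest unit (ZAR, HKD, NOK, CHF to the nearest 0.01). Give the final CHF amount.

CAD 8,300.00 ÷ 0.073814 = ZAR 112,444.79
ZAR 112,444.79 ÷ 2.3609 = HKD 47,627.93
HKD 47,627.93 ÷ 0.72443 = NOK 65,745.39
NOK 65,745.39 × 0.079196 = CHF 5,206.77

CHF 5,206.77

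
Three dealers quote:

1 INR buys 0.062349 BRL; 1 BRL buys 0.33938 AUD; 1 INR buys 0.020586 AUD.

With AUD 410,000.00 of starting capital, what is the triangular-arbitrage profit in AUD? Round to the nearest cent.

Profitable loop is AUD → INR → BRL → AUD:
AUD 410,000.00 ÷ 0.020586 = INR 19,916,448.07
INR 19,916,448.07 × 0.062349 = BRL 1,241,770.62
BRL 1,241,770.62 × 0.33938 = AUD 421,432.11
Profit = AUD 421,432.11 − AUD 410,000.00

Profit: AUD 11,432.11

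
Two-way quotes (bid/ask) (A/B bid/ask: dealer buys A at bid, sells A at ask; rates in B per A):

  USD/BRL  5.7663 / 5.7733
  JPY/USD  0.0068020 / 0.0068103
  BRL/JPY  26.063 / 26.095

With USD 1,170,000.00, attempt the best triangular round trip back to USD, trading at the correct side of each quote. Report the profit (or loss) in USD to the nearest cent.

Net profit: USD 26,035.66

Best loop USD → BRL → JPY → USD:
USD 1,170,000.00 × 5.7663 (sell USD at bid) = BRL 6,746,571.00
BRL 6,746,571.00 × 26.063 (sell BRL at bid) = JPY 175,835,880
JPY 175,835,880 × 0.0068020 (sell JPY at bid) = USD 1,196,035.66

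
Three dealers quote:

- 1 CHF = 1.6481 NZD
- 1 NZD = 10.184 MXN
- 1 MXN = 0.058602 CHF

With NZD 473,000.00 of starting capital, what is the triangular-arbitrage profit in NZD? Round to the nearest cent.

Profitable loop is NZD → CHF → MXN → NZD:
NZD 473,000.00 ÷ 1.6481 = CHF 286,997.15
CHF 286,997.15 ÷ 0.058602 = MXN 4,897,395.11
MXN 4,897,395.11 ÷ 10.184 = NZD 480,891.11
Profit = NZD 480,891.11 − NZD 473,000.00

Profit: NZD 7,891.11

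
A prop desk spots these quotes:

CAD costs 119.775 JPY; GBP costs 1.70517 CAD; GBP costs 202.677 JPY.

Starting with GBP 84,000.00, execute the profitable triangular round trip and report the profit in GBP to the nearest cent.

Profitable loop is GBP → CAD → JPY → GBP:
GBP 84,000.00 × 1.70517 = CAD 143,234.28
CAD 143,234.28 × 119.775 = JPY 17,155,886
JPY 17,155,886 ÷ 202.677 = GBP 84,646.44
Profit = GBP 84,646.44 − GBP 84,000.00

Profit: GBP 646.44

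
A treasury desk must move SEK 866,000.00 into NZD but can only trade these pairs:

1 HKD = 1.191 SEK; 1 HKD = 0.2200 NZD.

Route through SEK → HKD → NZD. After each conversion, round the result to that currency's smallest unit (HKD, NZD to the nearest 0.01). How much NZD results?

SEK 866,000.00 ÷ 1.191 = HKD 727,120.07
HKD 727,120.07 × 0.2200 = NZD 159,966.42

NZD 159,966.42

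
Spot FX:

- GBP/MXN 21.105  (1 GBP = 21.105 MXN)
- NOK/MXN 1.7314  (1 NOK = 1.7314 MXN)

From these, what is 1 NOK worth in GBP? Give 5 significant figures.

1 NOK × 1.7314 = 1.7314 MXN
1.7314 MXN ÷ 21.105 = 0.0820374 GBP

NOK/GBP = 0.082037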